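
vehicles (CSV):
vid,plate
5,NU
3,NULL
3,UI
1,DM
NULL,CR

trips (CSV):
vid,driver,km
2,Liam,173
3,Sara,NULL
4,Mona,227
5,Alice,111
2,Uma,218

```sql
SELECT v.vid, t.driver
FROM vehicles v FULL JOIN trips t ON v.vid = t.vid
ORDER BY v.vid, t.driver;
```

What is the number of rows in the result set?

8

FULL OUTER JOIN keeps every row from both sides; unmatched rows get NULL for the other side's columns.
Matching on v.vid = t.vid. A NULL in a compared column never satisfies the condition.
- v (vid=5) pairs with 1 row(s) of t.
- v (vid=3) pairs with 1 row(s) of t.
- v (vid=3) pairs with 1 row(s) of t.
- v (vid=1) has no partner → padded with NULL.
- v (vid=NULL) has no partner → padded with NULL.
- 3 row(s) from t found no v partner → padded with NULL.
Total: 3 matched + 5 padded = 8 rows.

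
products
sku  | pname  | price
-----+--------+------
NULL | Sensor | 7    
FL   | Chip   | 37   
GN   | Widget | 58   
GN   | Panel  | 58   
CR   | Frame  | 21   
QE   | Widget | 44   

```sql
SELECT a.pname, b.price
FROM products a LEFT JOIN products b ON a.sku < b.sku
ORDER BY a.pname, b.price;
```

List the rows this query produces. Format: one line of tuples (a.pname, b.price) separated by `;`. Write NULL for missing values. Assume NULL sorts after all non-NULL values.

LEFT JOIN keeps every row from `products a`; unmatched rows get NULL for `products b`'s columns.
Matching on a.sku < b.sku. A NULL in a compared column never satisfies the condition.
Matched pairs: 9; unmatched a rows kept: 2.

(Chip, 44); (Chip, 58); (Chip, 58); (Frame, 37); (Frame, 44); (Frame, 58); (Frame, 58); (Panel, 44); (Sensor, NULL); (Widget, 44); (Widget, NULL)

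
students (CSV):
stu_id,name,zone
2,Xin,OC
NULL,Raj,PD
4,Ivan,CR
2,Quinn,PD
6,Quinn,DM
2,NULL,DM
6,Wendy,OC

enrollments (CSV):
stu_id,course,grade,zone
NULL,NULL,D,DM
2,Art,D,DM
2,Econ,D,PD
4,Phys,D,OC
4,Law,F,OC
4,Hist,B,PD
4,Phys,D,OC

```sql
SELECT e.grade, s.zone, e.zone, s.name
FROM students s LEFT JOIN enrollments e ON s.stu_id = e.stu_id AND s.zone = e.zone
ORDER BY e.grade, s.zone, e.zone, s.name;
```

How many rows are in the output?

7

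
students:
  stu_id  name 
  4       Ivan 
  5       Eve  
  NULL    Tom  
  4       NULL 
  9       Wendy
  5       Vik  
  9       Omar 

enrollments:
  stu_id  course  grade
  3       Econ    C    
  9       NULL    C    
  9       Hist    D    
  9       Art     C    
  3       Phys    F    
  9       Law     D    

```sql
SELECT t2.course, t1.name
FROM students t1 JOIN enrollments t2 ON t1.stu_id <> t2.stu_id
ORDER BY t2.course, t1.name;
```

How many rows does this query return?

28

INNER JOIN keeps only pairs where the ON condition holds.
Matching on t1.stu_id <> t2.stu_id. A NULL in a compared column never satisfies the condition.
- t1 row (stu_id=4): matches 6 t2 row(s) → 6 output row(s).
- t1 row (stu_id=5): matches 6 t2 row(s) → 6 output row(s).
- t1 row (stu_id=NULL): no match → dropped.
- t1 row (stu_id=4): matches 6 t2 row(s) → 6 output row(s).
- t1 row (stu_id=9): matches 2 t2 row(s) → 2 output row(s).
- t1 row (stu_id=5): matches 6 t2 row(s) → 6 output row(s).
- t1 row (stu_id=9): matches 2 t2 row(s) → 2 output row(s).
Total: 28 rows.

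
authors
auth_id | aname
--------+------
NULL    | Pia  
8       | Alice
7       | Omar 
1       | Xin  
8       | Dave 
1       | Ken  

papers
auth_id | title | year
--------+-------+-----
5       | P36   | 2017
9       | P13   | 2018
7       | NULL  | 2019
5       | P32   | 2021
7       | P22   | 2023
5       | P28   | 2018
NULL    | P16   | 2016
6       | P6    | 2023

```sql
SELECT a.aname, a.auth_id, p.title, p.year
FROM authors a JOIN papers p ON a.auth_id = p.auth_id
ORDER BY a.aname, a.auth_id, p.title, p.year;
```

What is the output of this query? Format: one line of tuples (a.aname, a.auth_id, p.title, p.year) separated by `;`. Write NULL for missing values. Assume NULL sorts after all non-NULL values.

(Omar, 7, P22, 2023); (Omar, 7, NULL, 2019)

INNER JOIN keeps only pairs where the ON condition holds.
Matching on a.auth_id = p.auth_id. A NULL in a compared column never satisfies the condition.
- auth_id=NULL: no matching p row, dropped.
- auth_id=8: no matching p row, dropped.
- auth_id=7: 2 matching p row(s), so 2 row(s) emitted.
- auth_id=1: no matching p row, dropped.
- auth_id=8: no matching p row, dropped.
- auth_id=1: no matching p row, dropped.
After projecting and ordering:
a.aname | a.auth_id | p.title | p.year
Omar | 7 | P22 | 2023
Omar | 7 | NULL | 2019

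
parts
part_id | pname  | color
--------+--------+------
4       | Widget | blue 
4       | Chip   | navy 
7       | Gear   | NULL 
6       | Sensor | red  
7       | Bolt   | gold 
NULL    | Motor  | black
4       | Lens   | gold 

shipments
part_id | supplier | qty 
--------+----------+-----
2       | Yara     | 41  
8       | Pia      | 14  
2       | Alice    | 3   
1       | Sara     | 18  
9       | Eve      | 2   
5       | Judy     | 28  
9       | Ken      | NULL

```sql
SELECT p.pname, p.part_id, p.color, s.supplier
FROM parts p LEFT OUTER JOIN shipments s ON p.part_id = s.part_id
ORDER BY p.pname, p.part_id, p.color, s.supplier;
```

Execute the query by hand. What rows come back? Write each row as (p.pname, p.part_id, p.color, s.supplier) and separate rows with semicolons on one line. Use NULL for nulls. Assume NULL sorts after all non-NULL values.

LEFT JOIN keeps every row from `parts`; unmatched rows get NULL for `shipments`'s columns.
Matching on p.part_id = s.part_id. A NULL in a compared column never satisfies the condition.
- p[0] part_id=4 → no match; kept with NULLs on the s side.
- p[1] part_id=4 → no match; kept with NULLs on the s side.
- p[2] part_id=7 → no match; kept with NULLs on the s side.
- p[3] part_id=6 → no match; kept with NULLs on the s side.
- p[4] part_id=7 → no match; kept with NULLs on the s side.
- p[5] part_id=NULL → no match; kept with NULLs on the s side.
- p[6] part_id=4 → no match; kept with NULLs on the s side.
After projecting and ordering:
p.pname | p.part_id | p.color | s.supplier
Bolt | 7 | gold | NULL
Chip | 4 | navy | NULL
Gear | 7 | NULL | NULL
Lens | 4 | gold | NULL
Motor | NULL | black | NULL
Sensor | 6 | red | NULL
Widget | 4 | blue | NULL

(Bolt, 7, gold, NULL); (Chip, 4, navy, NULL); (Gear, 7, NULL, NULL); (Lens, 4, gold, NULL); (Motor, NULL, black, NULL); (Sensor, 6, red, NULL); (Widget, 4, blue, NULL)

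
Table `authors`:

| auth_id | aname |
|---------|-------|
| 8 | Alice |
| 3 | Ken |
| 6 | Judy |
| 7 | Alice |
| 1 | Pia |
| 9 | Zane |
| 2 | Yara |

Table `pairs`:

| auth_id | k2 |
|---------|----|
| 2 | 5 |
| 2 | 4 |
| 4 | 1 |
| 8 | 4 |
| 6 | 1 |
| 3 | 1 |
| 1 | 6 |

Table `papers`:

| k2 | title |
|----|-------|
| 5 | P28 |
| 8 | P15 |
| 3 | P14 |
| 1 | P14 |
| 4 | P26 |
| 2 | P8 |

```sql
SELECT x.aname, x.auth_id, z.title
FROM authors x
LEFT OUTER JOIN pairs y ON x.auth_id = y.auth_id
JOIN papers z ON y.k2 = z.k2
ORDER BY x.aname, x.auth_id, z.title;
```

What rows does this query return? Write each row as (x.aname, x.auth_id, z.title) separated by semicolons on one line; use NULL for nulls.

(Alice, 8, P26); (Judy, 6, P14); (Ken, 3, P14); (Yara, 2, P26); (Yara, 2, P28)

Step 1 — x LEFT JOIN y on auth_id → 8 row(s).
Then INNER JOIN `papers z` on k2: keep only rows whose y.k2 appears in z.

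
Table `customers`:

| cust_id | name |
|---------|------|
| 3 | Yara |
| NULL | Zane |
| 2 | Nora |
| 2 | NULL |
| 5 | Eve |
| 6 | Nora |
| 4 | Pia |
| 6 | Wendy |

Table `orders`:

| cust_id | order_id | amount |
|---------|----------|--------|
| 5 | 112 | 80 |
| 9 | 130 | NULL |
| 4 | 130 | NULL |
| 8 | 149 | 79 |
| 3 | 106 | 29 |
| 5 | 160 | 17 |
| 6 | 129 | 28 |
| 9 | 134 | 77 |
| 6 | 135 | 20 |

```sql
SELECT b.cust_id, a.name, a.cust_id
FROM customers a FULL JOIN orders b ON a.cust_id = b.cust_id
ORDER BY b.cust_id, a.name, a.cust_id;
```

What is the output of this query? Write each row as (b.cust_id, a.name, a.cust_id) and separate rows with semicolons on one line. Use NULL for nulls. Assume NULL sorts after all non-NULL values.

FULL OUTER JOIN keeps every row from both sides; unmatched rows get NULL for the other side's columns.
Matching on a.cust_id = b.cust_id. A NULL in a compared column never satisfies the condition.
Matched pairs: 8; unmatched a rows kept: 3; unmatched b rows kept: 3.

(3, Yara, 3); (4, Pia, 4); (5, Eve, 5); (5, Eve, 5); (6, Nora, 6); (6, Nora, 6); (6, Wendy, 6); (6, Wendy, 6); (8, NULL, NULL); (9, NULL, NULL); (9, NULL, NULL); (NULL, Nora, 2); (NULL, Zane, NULL); (NULL, NULL, 2)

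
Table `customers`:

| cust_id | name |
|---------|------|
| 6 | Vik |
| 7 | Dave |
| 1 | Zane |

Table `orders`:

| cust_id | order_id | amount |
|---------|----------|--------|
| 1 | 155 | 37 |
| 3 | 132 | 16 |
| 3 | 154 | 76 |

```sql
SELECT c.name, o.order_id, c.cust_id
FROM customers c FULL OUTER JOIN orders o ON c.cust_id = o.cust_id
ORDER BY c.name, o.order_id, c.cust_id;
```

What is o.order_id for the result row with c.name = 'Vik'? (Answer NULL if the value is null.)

FULL OUTER JOIN keeps every row from both sides; unmatched rows get NULL for the other side's columns.
Matching on c.cust_id = o.cust_id.
- cust_id=6: no o row matches, row kept with o columns NULL.
- cust_id=7: no o row matches, row kept with o columns NULL.
- cust_id=1: 1 matching o row(s), so 1 row(s) emitted.
- plus 2 unmatched o row(s), each kept with NULL c columns.

NULL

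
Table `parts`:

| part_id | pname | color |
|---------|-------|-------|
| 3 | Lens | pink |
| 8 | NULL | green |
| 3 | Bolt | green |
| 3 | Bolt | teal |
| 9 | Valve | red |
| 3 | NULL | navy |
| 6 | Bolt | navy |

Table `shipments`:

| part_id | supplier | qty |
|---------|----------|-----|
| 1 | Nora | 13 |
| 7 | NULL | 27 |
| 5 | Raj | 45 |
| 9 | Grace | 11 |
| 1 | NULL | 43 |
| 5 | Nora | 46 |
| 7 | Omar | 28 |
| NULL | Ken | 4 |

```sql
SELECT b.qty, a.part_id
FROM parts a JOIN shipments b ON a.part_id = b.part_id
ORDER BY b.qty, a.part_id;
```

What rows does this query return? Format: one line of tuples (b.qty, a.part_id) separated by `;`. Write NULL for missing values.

(11, 9)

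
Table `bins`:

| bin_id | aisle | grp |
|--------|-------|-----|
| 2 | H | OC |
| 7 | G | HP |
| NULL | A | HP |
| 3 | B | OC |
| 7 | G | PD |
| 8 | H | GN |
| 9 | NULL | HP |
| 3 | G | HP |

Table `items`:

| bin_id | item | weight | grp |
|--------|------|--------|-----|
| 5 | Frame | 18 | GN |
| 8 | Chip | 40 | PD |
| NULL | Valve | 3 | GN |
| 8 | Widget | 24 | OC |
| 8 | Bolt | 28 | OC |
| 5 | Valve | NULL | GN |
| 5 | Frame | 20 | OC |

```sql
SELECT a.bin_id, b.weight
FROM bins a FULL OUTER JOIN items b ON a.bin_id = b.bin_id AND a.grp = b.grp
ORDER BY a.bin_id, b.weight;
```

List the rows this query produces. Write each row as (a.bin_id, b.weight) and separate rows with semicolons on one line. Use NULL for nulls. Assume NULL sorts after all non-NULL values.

(2, NULL); (3, NULL); (3, NULL); (7, NULL); (7, NULL); (8, NULL); (9, NULL); (NULL, 3); (NULL, 18); (NULL, 20); (NULL, 24); (NULL, 28); (NULL, 40); (NULL, NULL); (NULL, NULL)

FULL OUTER JOIN keeps every row from both sides; unmatched rows get NULL for the other side's columns.
Matching on a.bin_id = b.bin_id AND a.grp = b.grp. A NULL in a compared column never satisfies the condition.
- a (bin_id=2, grp=OC) has no partner → padded with NULL.
- a (bin_id=7, grp=HP) has no partner → padded with NULL.
- a (bin_id=NULL, grp=HP) has no partner → padded with NULL.
- a (bin_id=3, grp=OC) has no partner → padded with NULL.
- a (bin_id=7, grp=PD) has no partner → padded with NULL.
- a (bin_id=8, grp=GN) has no partner → padded with NULL.
- a (bin_id=9, grp=HP) has no partner → padded with NULL.
- a (bin_id=3, grp=HP) has no partner → padded with NULL.
- plus 7 unmatched b row(s), each kept with NULL a columns.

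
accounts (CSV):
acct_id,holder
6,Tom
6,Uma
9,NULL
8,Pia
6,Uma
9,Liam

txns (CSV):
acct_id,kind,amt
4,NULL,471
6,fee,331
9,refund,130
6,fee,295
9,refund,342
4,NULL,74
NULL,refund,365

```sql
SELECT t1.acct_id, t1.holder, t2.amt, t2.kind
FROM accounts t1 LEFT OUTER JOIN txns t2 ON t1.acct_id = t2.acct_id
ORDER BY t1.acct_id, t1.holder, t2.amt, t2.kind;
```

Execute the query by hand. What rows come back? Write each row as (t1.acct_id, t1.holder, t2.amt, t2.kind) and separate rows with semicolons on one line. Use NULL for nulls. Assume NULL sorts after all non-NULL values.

(6, Tom, 295, fee); (6, Tom, 331, fee); (6, Uma, 295, fee); (6, Uma, 295, fee); (6, Uma, 331, fee); (6, Uma, 331, fee); (8, Pia, NULL, NULL); (9, Liam, 130, refund); (9, Liam, 342, refund); (9, NULL, 130, refund); (9, NULL, 342, refund)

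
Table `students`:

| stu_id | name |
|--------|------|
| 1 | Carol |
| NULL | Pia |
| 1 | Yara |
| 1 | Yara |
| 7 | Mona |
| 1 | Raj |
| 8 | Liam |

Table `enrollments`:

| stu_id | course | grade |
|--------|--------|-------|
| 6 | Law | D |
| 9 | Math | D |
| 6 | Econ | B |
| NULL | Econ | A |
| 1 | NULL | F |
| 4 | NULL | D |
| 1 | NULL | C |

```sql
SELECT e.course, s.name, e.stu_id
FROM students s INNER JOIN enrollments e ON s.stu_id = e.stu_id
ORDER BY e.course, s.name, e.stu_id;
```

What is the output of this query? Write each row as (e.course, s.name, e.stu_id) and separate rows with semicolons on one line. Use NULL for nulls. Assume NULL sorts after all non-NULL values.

(NULL, Carol, 1); (NULL, Carol, 1); (NULL, Raj, 1); (NULL, Raj, 1); (NULL, Yara, 1); (NULL, Yara, 1); (NULL, Yara, 1); (NULL, Yara, 1)

INNER JOIN keeps only pairs where the ON condition holds.
Matching on s.stu_id = e.stu_id. A NULL in a compared column never satisfies the condition.
- s (stu_id=1) pairs with 2 row(s) of e.
- s (stu_id=NULL) has no partner → excluded.
- s (stu_id=1) pairs with 2 row(s) of e.
- s (stu_id=1) pairs with 2 row(s) of e.
- s (stu_id=7) has no partner → excluded.
- s (stu_id=1) pairs with 2 row(s) of e.
- s (stu_id=8) has no partner → excluded.
After projecting and ordering:
e.course | s.name | e.stu_id
NULL | Carol | 1
NULL | Carol | 1
NULL | Raj | 1
NULL | Raj | 1
NULL | Yara | 1
NULL | Yara | 1
NULL | Yara | 1
NULL | Yara | 1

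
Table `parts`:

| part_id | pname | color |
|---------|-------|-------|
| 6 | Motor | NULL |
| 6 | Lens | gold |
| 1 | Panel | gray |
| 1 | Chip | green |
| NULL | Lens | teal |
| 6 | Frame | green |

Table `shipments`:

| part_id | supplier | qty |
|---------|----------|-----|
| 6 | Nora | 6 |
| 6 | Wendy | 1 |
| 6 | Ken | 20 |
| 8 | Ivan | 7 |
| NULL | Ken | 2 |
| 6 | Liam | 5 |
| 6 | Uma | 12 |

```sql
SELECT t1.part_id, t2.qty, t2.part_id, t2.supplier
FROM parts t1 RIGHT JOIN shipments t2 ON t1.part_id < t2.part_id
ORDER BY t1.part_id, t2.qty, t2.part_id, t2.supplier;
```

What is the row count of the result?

16

RIGHT JOIN keeps every row from `shipments`; unmatched rows get NULL for `parts`'s columns.
Matching on t1.part_id < t2.part_id. A NULL in a compared column never satisfies the condition.
Matched pairs: 15; unmatched t2 rows kept: 1.
Total: 15 matched + 1 padded = 16 rows.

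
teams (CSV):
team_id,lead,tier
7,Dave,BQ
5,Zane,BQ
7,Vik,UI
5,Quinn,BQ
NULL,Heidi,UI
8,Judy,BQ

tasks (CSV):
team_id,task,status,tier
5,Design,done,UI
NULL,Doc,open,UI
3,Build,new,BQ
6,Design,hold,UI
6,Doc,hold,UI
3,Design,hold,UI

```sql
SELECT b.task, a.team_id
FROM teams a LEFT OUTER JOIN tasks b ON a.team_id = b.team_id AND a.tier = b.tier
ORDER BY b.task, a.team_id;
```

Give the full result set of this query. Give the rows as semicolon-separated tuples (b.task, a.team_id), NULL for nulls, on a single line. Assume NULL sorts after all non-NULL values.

(NULL, 5); (NULL, 5); (NULL, 7); (NULL, 7); (NULL, 8); (NULL, NULL)

LEFT JOIN keeps every row from `teams`; unmatched rows get NULL for `tasks`'s columns.
Matching on a.team_id = b.team_id AND a.tier = b.tier. A NULL in a compared column never satisfies the condition.
Matched pairs: 0; unmatched a rows kept: 6.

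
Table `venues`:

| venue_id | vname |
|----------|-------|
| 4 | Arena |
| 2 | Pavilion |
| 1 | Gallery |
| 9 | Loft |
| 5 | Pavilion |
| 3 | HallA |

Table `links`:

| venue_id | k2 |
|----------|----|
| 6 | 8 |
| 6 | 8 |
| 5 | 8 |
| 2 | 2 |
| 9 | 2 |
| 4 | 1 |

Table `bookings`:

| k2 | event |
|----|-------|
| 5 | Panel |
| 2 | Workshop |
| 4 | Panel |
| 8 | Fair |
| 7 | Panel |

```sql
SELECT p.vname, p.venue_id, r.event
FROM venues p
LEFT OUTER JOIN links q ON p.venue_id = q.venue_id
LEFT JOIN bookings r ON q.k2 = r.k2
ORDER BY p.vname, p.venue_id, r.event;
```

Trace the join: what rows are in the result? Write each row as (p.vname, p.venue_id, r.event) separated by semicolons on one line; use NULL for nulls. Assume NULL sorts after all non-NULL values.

(Arena, 4, NULL); (Gallery, 1, NULL); (HallA, 3, NULL); (Loft, 9, Workshop); (Pavilion, 2, Workshop); (Pavilion, 5, Fair)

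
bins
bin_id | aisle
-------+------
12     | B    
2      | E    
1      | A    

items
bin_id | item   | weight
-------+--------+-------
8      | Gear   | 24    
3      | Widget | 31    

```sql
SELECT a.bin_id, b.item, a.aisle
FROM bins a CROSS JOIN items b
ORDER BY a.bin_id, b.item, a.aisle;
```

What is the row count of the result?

CROSS JOIN pairs every row of `bins` with every row of `items`: 3 × 2 = 6 rows.

6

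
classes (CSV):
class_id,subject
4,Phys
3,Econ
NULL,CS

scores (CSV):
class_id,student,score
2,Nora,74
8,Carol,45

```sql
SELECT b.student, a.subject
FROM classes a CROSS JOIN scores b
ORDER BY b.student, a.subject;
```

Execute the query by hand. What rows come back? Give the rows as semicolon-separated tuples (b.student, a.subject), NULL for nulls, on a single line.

(Carol, CS); (Carol, Econ); (Carol, Phys); (Nora, CS); (Nora, Econ); (Nora, Phys)

CROSS JOIN pairs every row of `classes` with every row of `scores`: 3 × 2 = 6 rows.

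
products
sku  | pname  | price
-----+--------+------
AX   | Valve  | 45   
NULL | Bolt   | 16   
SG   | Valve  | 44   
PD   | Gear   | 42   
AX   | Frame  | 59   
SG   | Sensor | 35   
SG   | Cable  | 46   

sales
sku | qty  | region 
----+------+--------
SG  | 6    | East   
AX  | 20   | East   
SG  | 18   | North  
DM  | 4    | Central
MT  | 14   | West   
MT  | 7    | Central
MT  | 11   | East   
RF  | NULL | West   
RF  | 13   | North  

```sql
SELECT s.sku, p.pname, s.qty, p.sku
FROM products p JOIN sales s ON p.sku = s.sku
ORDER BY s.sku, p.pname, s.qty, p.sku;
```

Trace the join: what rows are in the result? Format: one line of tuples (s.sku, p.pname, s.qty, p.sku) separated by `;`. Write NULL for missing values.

INNER JOIN keeps only pairs where the ON condition holds.
Matching on p.sku = s.sku. A NULL in a compared column never satisfies the condition.
Matched pairs: 8.

(AX, Frame, 20, AX); (AX, Valve, 20, AX); (SG, Cable, 6, SG); (SG, Cable, 18, SG); (SG, Sensor, 6, SG); (SG, Sensor, 18, SG); (SG, Valve, 6, SG); (SG, Valve, 18, SG)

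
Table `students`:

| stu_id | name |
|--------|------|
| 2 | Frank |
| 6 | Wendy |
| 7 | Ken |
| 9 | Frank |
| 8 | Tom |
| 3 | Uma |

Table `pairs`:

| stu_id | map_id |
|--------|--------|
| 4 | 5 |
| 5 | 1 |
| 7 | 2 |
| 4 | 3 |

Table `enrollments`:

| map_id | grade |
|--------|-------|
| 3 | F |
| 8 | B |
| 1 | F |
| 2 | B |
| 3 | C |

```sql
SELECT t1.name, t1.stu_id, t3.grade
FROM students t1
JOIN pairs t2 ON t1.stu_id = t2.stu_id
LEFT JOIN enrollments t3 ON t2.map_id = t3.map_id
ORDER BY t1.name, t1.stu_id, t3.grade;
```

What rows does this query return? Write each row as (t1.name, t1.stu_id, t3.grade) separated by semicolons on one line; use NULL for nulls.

Evaluate left to right. First `students t1 INNER JOIN pairs t2` on stu_id: 1 row(s).
Then LEFT JOIN `enrollments t3` on map_id: each of those 1 rows is kept; rows whose t2.map_id has no match in t3 get NULL for t3's columns.

(Ken, 7, B)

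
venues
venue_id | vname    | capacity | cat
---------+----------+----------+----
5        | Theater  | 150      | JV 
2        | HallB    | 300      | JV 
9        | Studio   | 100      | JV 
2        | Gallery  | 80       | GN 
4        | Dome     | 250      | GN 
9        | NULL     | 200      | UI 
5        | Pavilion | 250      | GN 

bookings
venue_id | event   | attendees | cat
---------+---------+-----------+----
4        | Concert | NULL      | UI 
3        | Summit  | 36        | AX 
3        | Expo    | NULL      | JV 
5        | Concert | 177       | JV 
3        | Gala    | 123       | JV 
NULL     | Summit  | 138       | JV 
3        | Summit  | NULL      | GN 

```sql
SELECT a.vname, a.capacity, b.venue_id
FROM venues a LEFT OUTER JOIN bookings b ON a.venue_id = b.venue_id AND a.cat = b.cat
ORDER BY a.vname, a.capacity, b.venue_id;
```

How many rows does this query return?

7

LEFT JOIN keeps every row from `venues`; unmatched rows get NULL for `bookings`'s columns.
Matching on a.venue_id = b.venue_id AND a.cat = b.cat. A NULL in a compared column never satisfies the condition.
- a (venue_id=5, cat=JV) pairs with 1 row(s) of b.
- a (venue_id=2, cat=JV) has no partner → padded with NULL.
- a (venue_id=9, cat=JV) has no partner → padded with NULL.
- a (venue_id=2, cat=GN) has no partner → padded with NULL.
- a (venue_id=4, cat=GN) has no partner → padded with NULL.
- a (venue_id=9, cat=UI) has no partner → padded with NULL.
- a (venue_id=5, cat=GN) has no partner → padded with NULL.
Total: 1 matched + 6 padded = 7 rows.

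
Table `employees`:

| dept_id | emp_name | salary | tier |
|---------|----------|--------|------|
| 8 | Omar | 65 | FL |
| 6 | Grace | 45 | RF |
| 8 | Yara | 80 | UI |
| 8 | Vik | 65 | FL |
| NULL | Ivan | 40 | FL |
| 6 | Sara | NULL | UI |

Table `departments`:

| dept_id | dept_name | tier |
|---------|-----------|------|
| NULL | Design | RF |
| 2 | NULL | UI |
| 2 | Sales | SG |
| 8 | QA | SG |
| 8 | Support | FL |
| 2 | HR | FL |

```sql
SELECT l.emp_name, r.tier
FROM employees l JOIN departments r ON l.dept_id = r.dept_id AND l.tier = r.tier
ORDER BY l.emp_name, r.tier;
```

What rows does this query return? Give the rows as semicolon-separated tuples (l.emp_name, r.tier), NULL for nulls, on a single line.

INNER JOIN keeps only pairs where the ON condition holds.
Matching on l.dept_id = r.dept_id AND l.tier = r.tier. A NULL in a compared column never satisfies the condition.
- l row (dept_id=8, tier=FL): matches 1 r row(s) → 1 output row(s).
- l row (dept_id=6, tier=RF): no match → dropped.
- l row (dept_id=8, tier=UI): no match → dropped.
- l row (dept_id=8, tier=FL): matches 1 r row(s) → 1 output row(s).
- l row (dept_id=NULL, tier=FL): no match → dropped.
- l row (dept_id=6, tier=UI): no match → dropped.
After projecting and ordering:
l.emp_name | r.tier
Omar | FL
Vik | FL

(Omar, FL); (Vik, FL)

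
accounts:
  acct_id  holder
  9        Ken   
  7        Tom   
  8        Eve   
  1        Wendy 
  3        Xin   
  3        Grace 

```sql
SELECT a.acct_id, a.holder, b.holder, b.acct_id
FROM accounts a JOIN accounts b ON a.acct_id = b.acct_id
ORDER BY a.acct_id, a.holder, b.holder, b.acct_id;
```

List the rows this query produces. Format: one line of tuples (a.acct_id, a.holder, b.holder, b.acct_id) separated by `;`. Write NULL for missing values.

(1, Wendy, Wendy, 1); (3, Grace, Grace, 3); (3, Grace, Xin, 3); (3, Xin, Grace, 3); (3, Xin, Xin, 3); (7, Tom, Tom, 7); (8, Eve, Eve, 8); (9, Ken, Ken, 9)

INNER JOIN keeps only pairs where the ON condition holds.
Matching on a.acct_id = b.acct_id.
- acct_id=9: 1 matching b row(s), so 1 row(s) emitted.
- acct_id=7: 1 matching b row(s), so 1 row(s) emitted.
- acct_id=8: 1 matching b row(s), so 1 row(s) emitted.
- acct_id=1: 1 matching b row(s), so 1 row(s) emitted.
- acct_id=3: 2 matching b row(s), so 2 row(s) emitted.
- acct_id=3: 2 matching b row(s), so 2 row(s) emitted.
After projecting and ordering:
a.acct_id | a.holder | b.holder | b.acct_id
1 | Wendy | Wendy | 1
3 | Grace | Grace | 3
3 | Grace | Xin | 3
3 | Xin | Grace | 3
3 | Xin | Xin | 3
7 | Tom | Tom | 7
8 | Eve | Eve | 8
9 | Ken | Ken | 9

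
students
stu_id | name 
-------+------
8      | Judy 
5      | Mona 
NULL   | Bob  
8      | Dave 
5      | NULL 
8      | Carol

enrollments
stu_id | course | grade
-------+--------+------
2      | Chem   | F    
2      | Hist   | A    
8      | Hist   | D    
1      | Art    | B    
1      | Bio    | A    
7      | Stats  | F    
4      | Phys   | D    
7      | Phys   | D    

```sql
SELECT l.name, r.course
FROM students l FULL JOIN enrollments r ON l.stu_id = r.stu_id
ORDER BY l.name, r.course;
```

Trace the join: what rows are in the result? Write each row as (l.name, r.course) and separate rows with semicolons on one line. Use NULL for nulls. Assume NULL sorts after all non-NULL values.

FULL OUTER JOIN keeps every row from both sides; unmatched rows get NULL for the other side's columns.
Matching on l.stu_id = r.stu_id. A NULL in a compared column never satisfies the condition.
- l (stu_id=8) pairs with 1 row(s) of r.
- l (stu_id=5) has no partner → padded with NULL.
- l (stu_id=NULL) has no partner → padded with NULL.
- l (stu_id=8) pairs with 1 row(s) of r.
- l (stu_id=5) has no partner → padded with NULL.
- l (stu_id=8) pairs with 1 row(s) of r.
- 7 row(s) from r found no l partner → padded with NULL.

(Bob, NULL); (Carol, Hist); (Dave, Hist); (Judy, Hist); (Mona, NULL); (NULL, Art); (NULL, Bio); (NULL, Chem); (NULL, Hist); (NULL, Phys); (NULL, Phys); (NULL, Stats); (NULL, NULL)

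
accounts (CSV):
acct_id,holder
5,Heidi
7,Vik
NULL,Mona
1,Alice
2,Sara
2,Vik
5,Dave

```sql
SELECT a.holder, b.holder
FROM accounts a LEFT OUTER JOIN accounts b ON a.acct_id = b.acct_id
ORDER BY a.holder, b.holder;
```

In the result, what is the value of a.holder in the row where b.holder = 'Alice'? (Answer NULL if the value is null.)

Alice

LEFT JOIN keeps every row from `accounts a`; unmatched rows get NULL for `accounts b`'s columns.
Matching on a.acct_id = b.acct_id. A NULL in a compared column never satisfies the condition.
- a row (acct_id=5): matches 2 b row(s) → 2 output row(s).
- a row (acct_id=7): matches 1 b row(s) → 1 output row(s).
- a row (acct_id=NULL): no match → kept, b columns NULL.
- a row (acct_id=1): matches 1 b row(s) → 1 output row(s).
- a row (acct_id=2): matches 2 b row(s) → 2 output row(s).
- a row (acct_id=2): matches 2 b row(s) → 2 output row(s).
- a row (acct_id=5): matches 2 b row(s) → 2 output row(s).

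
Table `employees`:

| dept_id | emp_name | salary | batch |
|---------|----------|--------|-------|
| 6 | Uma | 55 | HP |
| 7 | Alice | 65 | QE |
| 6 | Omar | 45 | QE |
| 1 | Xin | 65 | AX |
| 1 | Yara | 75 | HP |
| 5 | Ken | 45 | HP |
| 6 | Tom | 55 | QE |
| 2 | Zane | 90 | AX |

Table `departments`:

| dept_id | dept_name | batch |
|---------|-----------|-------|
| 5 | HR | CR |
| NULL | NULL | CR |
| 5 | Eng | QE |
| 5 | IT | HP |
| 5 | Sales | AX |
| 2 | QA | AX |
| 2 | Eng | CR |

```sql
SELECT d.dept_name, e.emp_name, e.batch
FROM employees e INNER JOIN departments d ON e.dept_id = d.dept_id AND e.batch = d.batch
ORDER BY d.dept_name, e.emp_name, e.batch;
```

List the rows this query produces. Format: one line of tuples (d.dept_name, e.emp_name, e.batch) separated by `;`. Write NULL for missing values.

INNER JOIN keeps only pairs where the ON condition holds.
Matching on e.dept_id = d.dept_id AND e.batch = d.batch. A NULL in a compared column never satisfies the condition.
- dept_id=6, batch=HP: no matching d row, dropped.
- dept_id=7, batch=QE: no matching d row, dropped.
- dept_id=6, batch=QE: no matching d row, dropped.
- dept_id=1, batch=AX: no matching d row, dropped.
- dept_id=1, batch=HP: no matching d row, dropped.
- dept_id=5, batch=HP: 1 matching d row(s), so 1 row(s) emitted.
- dept_id=6, batch=QE: no matching d row, dropped.
- dept_id=2, batch=AX: 1 matching d row(s), so 1 row(s) emitted.
After projecting and ordering:
d.dept_name | e.emp_name | e.batch
IT | Ken | HP
QA | Zane | AX

(IT, Ken, HP); (QA, Zane, AX)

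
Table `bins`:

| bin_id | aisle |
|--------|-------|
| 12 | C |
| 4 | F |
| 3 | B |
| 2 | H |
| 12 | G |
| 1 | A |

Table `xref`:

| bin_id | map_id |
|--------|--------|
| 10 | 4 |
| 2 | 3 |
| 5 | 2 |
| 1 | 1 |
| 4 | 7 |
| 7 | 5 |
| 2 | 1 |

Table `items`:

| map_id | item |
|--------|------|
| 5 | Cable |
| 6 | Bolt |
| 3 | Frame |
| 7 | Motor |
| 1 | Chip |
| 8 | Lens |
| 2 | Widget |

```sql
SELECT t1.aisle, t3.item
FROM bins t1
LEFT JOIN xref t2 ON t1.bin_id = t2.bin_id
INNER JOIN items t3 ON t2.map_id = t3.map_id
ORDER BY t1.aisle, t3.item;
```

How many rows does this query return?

4

Joins associate left-to-right: bins LEFT JOIN xref on bin_id gives 7 intermediate row(s).
Then INNER JOIN `items t3` on map_id: keep only rows whose t2.map_id appears in t3.
Result: 4 row(s).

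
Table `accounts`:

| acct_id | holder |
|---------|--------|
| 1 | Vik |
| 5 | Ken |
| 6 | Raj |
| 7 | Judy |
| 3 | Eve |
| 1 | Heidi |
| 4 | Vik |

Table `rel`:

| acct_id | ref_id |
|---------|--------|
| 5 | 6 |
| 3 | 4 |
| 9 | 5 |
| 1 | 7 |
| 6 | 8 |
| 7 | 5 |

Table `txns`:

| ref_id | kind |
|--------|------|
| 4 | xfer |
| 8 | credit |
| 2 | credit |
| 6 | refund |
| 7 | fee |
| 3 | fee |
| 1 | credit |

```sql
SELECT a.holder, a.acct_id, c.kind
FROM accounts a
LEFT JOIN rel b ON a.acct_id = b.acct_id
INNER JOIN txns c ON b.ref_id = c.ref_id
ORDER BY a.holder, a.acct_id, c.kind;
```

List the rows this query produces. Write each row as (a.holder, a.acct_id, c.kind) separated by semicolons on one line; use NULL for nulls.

(Eve, 3, xfer); (Heidi, 1, fee); (Ken, 5, refund); (Raj, 6, credit); (Vik, 1, fee)

Evaluate left to right. First `accounts a LEFT JOIN rel b` on acct_id: 7 row(s).
Then INNER JOIN `txns c` on ref_id: keep only rows whose b.ref_id appears in c.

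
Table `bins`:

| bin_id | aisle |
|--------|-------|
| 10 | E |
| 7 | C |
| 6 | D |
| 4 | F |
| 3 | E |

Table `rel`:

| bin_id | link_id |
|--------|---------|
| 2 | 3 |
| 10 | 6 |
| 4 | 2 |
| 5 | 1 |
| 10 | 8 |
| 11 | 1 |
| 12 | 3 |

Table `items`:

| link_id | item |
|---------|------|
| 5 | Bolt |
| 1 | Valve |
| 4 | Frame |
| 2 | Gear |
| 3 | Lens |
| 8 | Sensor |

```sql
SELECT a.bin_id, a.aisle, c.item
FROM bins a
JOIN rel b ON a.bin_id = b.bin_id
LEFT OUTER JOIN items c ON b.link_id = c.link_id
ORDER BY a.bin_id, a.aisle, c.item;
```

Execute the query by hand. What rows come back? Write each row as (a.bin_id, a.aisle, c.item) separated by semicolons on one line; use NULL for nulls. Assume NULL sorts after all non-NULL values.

Step 1 — a INNER JOIN b on bin_id → 3 row(s).
Then LEFT JOIN `items c` on link_id: each of those 3 rows is kept; rows whose b.link_id has no match in c get NULL for c's columns.

(4, F, Gear); (10, E, Sensor); (10, E, NULL)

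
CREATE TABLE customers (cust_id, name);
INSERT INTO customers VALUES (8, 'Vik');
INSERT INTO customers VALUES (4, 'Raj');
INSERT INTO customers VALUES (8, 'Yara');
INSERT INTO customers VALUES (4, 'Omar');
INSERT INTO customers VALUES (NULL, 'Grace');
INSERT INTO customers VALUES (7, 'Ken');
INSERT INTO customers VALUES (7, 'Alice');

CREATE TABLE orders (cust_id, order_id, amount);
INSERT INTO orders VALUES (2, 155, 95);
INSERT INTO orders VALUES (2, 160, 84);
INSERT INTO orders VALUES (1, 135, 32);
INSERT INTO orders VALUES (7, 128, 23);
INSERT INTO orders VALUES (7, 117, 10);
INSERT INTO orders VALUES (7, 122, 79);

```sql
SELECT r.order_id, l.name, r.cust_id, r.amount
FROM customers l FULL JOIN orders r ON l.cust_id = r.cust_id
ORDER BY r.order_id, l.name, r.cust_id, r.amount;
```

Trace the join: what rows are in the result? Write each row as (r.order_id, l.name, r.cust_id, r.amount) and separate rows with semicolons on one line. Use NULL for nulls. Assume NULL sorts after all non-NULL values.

FULL OUTER JOIN keeps every row from both sides; unmatched rows get NULL for the other side's columns.
Matching on l.cust_id = r.cust_id. A NULL in a compared column never satisfies the condition.
- l[0] cust_id=8 → no match; kept with NULLs on the r side.
- l[1] cust_id=4 → no match; kept with NULLs on the r side.
- l[2] cust_id=8 → no match; kept with NULLs on the r side.
- l[3] cust_id=4 → no match; kept with NULLs on the r side.
- l[4] cust_id=NULL → no match; kept with NULLs on the r side.
- l[5] cust_id=7 → 3 match(es) in r → 3 row(s).
- l[6] cust_id=7 → 3 match(es) in r → 3 row(s).
- 3 r row(s) had no l match → kept, l columns NULL.

(117, Alice, 7, 10); (117, Ken, 7, 10); (122, Alice, 7, 79); (122, Ken, 7, 79); (128, Alice, 7, 23); (128, Ken, 7, 23); (135, NULL, 1, 32); (155, NULL, 2, 95); (160, NULL, 2, 84); (NULL, Grace, NULL, NULL); (NULL, Omar, NULL, NULL); (NULL, Raj, NULL, NULL); (NULL, Vik, NULL, NULL); (NULL, Yara, NULL, NULL)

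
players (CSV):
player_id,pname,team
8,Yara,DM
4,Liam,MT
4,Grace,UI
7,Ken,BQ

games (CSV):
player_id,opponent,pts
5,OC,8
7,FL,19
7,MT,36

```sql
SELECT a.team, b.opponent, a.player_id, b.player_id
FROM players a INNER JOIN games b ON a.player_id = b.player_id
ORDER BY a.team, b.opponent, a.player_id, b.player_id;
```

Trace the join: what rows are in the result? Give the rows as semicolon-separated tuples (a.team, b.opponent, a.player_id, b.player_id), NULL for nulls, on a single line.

INNER JOIN keeps only pairs where the ON condition holds.
Matching on a.player_id = b.player_id.
- a (player_id=8) has no partner → excluded.
- a (player_id=4) has no partner → excluded.
- a (player_id=4) has no partner → excluded.
- a (player_id=7) pairs with 2 row(s) of b.
After projecting and ordering:
a.team | b.opponent | a.player_id | b.player_id
BQ | FL | 7 | 7
BQ | MT | 7 | 7

(BQ, FL, 7, 7); (BQ, MT, 7, 7)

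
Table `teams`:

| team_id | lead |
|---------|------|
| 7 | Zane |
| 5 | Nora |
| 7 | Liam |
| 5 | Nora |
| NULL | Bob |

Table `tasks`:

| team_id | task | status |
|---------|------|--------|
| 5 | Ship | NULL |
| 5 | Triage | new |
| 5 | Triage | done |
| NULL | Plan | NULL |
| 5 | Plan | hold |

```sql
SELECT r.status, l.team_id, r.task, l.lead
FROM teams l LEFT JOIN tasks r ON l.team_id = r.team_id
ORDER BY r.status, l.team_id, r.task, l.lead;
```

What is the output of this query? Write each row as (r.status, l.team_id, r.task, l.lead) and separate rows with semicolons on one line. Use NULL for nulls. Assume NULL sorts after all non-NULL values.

(done, 5, Triage, Nora); (done, 5, Triage, Nora); (hold, 5, Plan, Nora); (hold, 5, Plan, Nora); (new, 5, Triage, Nora); (new, 5, Triage, Nora); (NULL, 5, Ship, Nora); (NULL, 5, Ship, Nora); (NULL, 7, NULL, Liam); (NULL, 7, NULL, Zane); (NULL, NULL, NULL, Bob)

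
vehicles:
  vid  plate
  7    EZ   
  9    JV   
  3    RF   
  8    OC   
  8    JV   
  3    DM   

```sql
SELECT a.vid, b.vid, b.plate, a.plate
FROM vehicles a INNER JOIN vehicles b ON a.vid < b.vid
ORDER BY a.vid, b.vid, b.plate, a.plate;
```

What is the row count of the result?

13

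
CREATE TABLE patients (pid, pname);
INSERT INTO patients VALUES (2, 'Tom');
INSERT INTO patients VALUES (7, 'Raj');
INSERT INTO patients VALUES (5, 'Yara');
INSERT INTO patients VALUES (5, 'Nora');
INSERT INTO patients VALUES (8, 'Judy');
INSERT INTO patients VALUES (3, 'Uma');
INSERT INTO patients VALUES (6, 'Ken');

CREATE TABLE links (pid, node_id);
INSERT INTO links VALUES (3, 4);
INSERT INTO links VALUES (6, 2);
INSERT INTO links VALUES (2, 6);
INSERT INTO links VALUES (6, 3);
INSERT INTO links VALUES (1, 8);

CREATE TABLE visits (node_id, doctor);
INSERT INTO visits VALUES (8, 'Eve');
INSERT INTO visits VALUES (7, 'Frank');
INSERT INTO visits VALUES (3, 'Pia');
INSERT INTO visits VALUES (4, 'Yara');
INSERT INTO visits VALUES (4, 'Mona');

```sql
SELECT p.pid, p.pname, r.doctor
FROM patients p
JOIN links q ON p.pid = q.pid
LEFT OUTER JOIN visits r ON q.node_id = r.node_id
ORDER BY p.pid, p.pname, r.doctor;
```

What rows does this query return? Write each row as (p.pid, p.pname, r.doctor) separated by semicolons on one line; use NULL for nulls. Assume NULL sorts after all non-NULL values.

(2, Tom, NULL); (3, Uma, Mona); (3, Uma, Yara); (6, Ken, Pia); (6, Ken, NULL)

Evaluate left to right. First `patients p INNER JOIN links q` on pid: 4 row(s).
Then LEFT JOIN `visits r` on node_id: each of those 4 rows is kept; rows whose q.node_id has no match in r get NULL for r's columns.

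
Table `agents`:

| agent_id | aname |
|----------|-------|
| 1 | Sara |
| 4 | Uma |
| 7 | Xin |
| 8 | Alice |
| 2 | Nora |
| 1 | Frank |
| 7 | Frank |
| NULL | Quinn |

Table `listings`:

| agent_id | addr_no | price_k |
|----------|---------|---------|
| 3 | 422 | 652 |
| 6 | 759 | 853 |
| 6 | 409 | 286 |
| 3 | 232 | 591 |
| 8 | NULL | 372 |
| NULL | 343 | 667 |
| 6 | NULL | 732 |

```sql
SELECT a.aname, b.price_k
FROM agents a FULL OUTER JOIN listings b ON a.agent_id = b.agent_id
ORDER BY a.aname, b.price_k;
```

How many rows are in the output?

14

FULL OUTER JOIN keeps every row from both sides; unmatched rows get NULL for the other side's columns.
Matching on a.agent_id = b.agent_id. A NULL in a compared column never satisfies the condition.
- a row (agent_id=1): no match → kept, b columns NULL.
- a row (agent_id=4): no match → kept, b columns NULL.
- a row (agent_id=7): no match → kept, b columns NULL.
- a row (agent_id=8): matches 1 b row(s) → 1 output row(s).
- a row (agent_id=2): no match → kept, b columns NULL.
- a row (agent_id=1): no match → kept, b columns NULL.
- a row (agent_id=7): no match → kept, b columns NULL.
- a row (agent_id=NULL): no match → kept, b columns NULL.
- plus 6 unmatched b row(s), each kept with NULL a columns.
Total: 1 matched + 13 padded = 14 rows.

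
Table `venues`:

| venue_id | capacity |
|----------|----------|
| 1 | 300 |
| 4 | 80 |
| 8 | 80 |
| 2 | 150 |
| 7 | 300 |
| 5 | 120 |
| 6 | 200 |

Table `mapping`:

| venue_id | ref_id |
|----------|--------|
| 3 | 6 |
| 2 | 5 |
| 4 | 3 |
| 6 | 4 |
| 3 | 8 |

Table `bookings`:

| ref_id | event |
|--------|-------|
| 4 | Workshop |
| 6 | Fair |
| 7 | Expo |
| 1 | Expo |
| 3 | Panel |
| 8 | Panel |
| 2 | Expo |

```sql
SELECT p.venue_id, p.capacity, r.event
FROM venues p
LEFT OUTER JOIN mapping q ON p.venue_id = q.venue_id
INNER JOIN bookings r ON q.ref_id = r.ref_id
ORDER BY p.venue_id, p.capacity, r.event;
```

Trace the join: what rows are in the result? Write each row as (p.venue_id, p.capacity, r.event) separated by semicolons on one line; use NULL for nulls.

(4, 80, Panel); (6, 200, Workshop)

Joins associate left-to-right: venues LEFT JOIN mapping on venue_id gives 7 intermediate row(s).
Then INNER JOIN `bookings r` on ref_id: keep only rows whose q.ref_id appears in r.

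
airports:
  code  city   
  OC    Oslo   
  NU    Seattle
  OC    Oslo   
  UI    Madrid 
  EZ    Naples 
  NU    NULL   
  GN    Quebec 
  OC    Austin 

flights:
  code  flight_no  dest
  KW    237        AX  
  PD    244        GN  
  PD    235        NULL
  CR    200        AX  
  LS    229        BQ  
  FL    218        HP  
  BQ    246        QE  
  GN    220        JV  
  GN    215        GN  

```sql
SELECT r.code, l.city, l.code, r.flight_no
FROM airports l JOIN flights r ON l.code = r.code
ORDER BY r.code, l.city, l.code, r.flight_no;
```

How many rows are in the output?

2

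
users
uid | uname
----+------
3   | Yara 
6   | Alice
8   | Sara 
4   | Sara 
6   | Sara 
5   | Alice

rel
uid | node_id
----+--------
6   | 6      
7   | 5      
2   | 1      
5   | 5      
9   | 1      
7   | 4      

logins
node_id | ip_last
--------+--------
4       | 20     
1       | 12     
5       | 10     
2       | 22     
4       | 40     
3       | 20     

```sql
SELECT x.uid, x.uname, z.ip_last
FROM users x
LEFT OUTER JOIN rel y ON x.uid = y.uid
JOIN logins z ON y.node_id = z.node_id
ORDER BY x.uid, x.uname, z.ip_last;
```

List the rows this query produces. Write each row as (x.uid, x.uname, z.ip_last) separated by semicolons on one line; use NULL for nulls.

(5, Alice, 10)

Joins associate left-to-right: users LEFT JOIN rel on uid gives 6 intermediate row(s).
Then INNER JOIN `logins z` on node_id: keep only rows whose y.node_id appears in z.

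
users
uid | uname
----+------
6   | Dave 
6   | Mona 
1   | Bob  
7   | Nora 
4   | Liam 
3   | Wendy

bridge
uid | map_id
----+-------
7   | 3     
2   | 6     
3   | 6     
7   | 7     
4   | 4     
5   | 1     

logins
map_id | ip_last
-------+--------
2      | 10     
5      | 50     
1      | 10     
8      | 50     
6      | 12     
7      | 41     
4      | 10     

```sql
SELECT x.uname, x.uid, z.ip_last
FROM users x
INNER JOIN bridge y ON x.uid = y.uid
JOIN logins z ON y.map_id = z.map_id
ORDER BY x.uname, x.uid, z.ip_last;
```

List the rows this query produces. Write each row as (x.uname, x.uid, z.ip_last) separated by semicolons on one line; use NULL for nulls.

(Liam, 4, 10); (Nora, 7, 41); (Wendy, 3, 12)

Step 1 — x INNER JOIN y on uid → 4 row(s).
Then INNER JOIN `logins z` on map_id: keep only rows whose y.map_id appears in z.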